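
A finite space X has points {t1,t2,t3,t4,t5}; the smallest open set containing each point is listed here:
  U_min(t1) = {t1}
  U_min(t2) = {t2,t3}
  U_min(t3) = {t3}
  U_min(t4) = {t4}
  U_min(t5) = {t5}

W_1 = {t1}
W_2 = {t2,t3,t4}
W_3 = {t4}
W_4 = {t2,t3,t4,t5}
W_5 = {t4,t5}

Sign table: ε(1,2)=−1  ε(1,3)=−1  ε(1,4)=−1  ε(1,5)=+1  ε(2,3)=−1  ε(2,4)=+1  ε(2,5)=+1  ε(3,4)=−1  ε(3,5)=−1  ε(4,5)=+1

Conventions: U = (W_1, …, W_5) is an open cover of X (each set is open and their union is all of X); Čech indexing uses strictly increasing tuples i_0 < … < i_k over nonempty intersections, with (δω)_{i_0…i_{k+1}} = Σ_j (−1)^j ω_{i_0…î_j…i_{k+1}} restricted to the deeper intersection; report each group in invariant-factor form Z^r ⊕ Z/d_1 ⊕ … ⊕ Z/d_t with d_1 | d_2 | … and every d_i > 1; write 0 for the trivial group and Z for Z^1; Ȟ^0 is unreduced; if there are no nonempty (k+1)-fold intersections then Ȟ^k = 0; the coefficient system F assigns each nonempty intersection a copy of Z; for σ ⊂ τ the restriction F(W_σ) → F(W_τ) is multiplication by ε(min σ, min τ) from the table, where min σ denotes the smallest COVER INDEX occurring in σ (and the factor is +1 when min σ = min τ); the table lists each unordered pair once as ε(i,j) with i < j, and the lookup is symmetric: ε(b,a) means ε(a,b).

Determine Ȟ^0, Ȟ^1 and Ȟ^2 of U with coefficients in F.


Ȟ^0 ≅ Z^2, Ȟ^1 ≅ 0 and Ȟ^2 ≅ 0

nonempty overlaps:
  W23={t4} W24={t2,t3,t4} W25={t4} W34={t4} W35={t4} W45={t4,t5}
  W234={t4} W235={t4} W245={t4} W345={t4}
  W2345={t4}
C dims 5,6,4,1; δ0: rk 3, SNF 1^3; δ1: rk 3, SNF 1^3; δ2: rk 1, SNF 1^1
degree 0: 5−3−0 = 2 → Ȟ^0 ≅ Z^2
degree 1: 6−3−3 = 0 → Ȟ^1 ≅ 0
degree 2: 4−1−3 = 0 → Ȟ^2 ≅ 0


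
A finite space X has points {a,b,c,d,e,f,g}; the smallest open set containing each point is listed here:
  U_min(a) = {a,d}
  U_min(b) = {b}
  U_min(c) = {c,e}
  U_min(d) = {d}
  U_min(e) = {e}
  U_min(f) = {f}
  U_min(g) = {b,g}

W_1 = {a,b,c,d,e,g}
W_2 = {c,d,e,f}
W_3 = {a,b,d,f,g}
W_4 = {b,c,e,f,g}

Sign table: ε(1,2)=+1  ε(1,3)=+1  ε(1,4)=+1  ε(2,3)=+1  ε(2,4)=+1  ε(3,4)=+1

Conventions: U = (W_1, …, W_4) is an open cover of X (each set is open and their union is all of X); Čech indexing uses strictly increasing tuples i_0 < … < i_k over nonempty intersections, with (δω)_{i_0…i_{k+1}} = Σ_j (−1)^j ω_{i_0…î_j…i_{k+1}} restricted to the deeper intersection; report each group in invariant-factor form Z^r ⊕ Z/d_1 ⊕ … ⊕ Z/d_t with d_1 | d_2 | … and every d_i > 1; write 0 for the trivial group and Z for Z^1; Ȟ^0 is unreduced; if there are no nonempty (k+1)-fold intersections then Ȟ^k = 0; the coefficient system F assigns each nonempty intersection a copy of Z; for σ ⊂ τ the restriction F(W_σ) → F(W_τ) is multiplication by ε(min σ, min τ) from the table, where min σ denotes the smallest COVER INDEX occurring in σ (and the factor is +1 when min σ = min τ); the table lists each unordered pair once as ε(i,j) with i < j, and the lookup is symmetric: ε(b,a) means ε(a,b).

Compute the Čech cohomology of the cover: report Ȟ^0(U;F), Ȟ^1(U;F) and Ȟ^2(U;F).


Ȟ^0 ≅ Z,  Ȟ^1 ≅ 0,  Ȟ^2 ≅ Z

nerve simplices:
  W12={c,d,e} W13={a,b,d,g} W14={b,c,e,g} W23={d,f} W24={c,e,f} W34={b,f,g}
  W123={d} W124={c,e} W134={b,g} W234={f}
C dims 4,6,4; δ0: rk 3, SNF 1^3; δ1: rk 3, SNF 1^3
degree 0: 4−3−0 = 1 → Ȟ^0 ≅ Z
degree 1: 6−3−3 = 0 → Ȟ^1 ≅ 0
degree 2: 4−0−3 = 1 → Ȟ^2 ≅ Z


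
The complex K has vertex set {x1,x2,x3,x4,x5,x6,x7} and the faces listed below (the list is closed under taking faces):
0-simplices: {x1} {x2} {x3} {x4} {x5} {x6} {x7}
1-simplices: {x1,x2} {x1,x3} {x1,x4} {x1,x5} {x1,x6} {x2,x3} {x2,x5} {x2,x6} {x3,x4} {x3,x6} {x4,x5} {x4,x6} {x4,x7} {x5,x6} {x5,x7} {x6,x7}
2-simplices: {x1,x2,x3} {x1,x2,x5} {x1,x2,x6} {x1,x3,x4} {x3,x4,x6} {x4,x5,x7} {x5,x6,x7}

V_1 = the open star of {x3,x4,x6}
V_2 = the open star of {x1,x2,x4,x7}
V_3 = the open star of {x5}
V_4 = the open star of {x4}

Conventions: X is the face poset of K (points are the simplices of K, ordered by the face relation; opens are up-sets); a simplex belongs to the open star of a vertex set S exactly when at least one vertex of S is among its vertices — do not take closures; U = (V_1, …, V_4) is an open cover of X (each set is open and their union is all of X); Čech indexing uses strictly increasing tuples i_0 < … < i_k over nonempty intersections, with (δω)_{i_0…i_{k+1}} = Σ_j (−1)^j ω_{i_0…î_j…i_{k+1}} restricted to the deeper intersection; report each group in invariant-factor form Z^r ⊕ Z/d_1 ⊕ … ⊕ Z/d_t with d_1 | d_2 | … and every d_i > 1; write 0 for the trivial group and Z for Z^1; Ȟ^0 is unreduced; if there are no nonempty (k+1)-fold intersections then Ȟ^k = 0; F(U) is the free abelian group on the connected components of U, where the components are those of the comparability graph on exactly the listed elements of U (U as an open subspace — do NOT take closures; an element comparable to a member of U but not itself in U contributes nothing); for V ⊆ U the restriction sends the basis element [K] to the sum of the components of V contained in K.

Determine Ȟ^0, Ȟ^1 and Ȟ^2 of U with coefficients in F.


Ȟ^0 ≅ Z; Ȟ^1 ≅ Z^3; Ȟ^2 ≅ 0

nonempty overlaps:
  V1={{x3},{x4},{x6},{x1,x3},{x1,x4},{x1,x6},{x2,x3},{x2,x6},{x3,x4},{x3,x6},{x4,x5},{x4,x6},{x4,x7},{x5,x6},{x6,x7},{x1,x2,x3},{x1,x2,x6},{x1,x3,x4},{x3,x4,x6},{x4,x5,x7},{x5,x6,x7}} V2={{x1},{x2},{x4},{x7},{x1,x2},{x1,x3},{x1,x4},{x1,x5},{x1,x6},{x2,x3},{x2,x5},{x2,x6},{x3,x4},{x4,x5},{x4,x6},{x4,x7},{x5,x7},{x6,x7},{x1,x2,x3},{x1,x2,x5},{x1,x2,x6},{x1,x3,x4},{x3,x4,x6},{x4,x5,x7},{x5,x6,x7}} V3={{x5},{x1,x5},{x2,x5},{x4,x5},{x5,x6},{x5,x7},{x1,x2,x5},{x4,x5,x7},{x5,x6,x7}} V4={{x4},{x1,x4},{x3,x4},{x4,x5},{x4,x6},{x4,x7},{x1,x3,x4},{x3,x4,x6},{x4,x5,x7}}
  V12={{x4},{x1,x3},{x1,x4},{x1,x6},{x2,x3},{x2,x6},{x3,x4},{x4,x5},{x4,x6},{x4,x7},{x6,x7},{x1,x2,x3},{x1,x2,x6},{x1,x3,x4},{x3,x4,x6},{x4,x5,x7},{x5,x6,x7}} V13={{x4,x5},{x5,x6},{x4,x5,x7},{x5,x6,x7}} V14={{x4},{x1,x4},{x3,x4},{x4,x5},{x4,x6},{x4,x7},{x1,x3,x4},{x3,x4,x6},{x4,x5,x7}} V23={{x1,x5},{x2,x5},{x4,x5},{x5,x7},{x1,x2,x5},{x4,x5,x7},{x5,x6,x7}} V24={{x4},{x1,x4},{x3,x4},{x4,x5},{x4,x6},{x4,x7},{x1,x3,x4},{x3,x4,x6},{x4,x5,x7}} V34={{x4,x5},{x4,x5,x7}}
  V123={{x4,x5},{x4,x5,x7},{x5,x6,x7}} V124={{x4},{x1,x4},{x3,x4},{x4,x5},{x4,x6},{x4,x7},{x1,x3,x4},{x3,x4,x6},{x4,x5,x7}} V134={{x4,x5},{x4,x5,x7}} V234={{x4,x5},{x4,x5,x7}}
  V1234={{x4,x5},{x4,x5,x7}}
components per intersection:
  V1: {{x3},{x4},{x6},{x1,x3},{x1,x4},{x1,x6},{x2,x3},{x2,x6},{x3,x4},{x3,x6},{x4,x5},{x4,x6},{x4,x7},{x5,x6},{x6,x7},{x1,x2,x3},{x1,x2,x6},{x1,x3,x4},{x3,x4,x6},{x4,x5,x7},{x5,x6,x7}}
  V2: {{x1},{x2},{x4},{x7},{x1,x2},{x1,x3},{x1,x4},{x1,x5},{x1,x6},{x2,x3},{x2,x5},{x2,x6},{x3,x4},{x4,x5},{x4,x6},{x4,x7},{x5,x7},{x6,x7},{x1,x2,x3},{x1,x2,x5},{x1,x2,x6},{x1,x3,x4},{x3,x4,x6},{x4,x5,x7},{x5,x6,x7}}
  V3: {{x5},{x1,x5},{x2,x5},{x4,x5},{x5,x6},{x5,x7},{x1,x2,x5},{x4,x5,x7},{x5,x6,x7}}
  V4: {{x4},{x1,x4},{x3,x4},{x4,x5},{x4,x6},{x4,x7},{x1,x3,x4},{x3,x4,x6},{x4,x5,x7}}
  V12: {{x4},{x1,x3},{x1,x4},{x2,x3},{x3,x4},{x4,x5},{x4,x6},{x4,x7},{x1,x2,x3},{x1,x3,x4},{x3,x4,x6},{x4,x5,x7}} {{x1,x6},{x2,x6},{x1,x2,x6}} {{x6,x7},{x5,x6,x7}}
  V13: {{x4,x5},{x4,x5,x7}} {{x5,x6},{x5,x6,x7}}
  V14: {{x4},{x1,x4},{x3,x4},{x4,x5},{x4,x6},{x4,x7},{x1,x3,x4},{x3,x4,x6},{x4,x5,x7}}
  V23: {{x1,x5},{x2,x5},{x1,x2,x5}} {{x4,x5},{x5,x7},{x4,x5,x7},{x5,x6,x7}}
  V24: {{x4},{x1,x4},{x3,x4},{x4,x5},{x4,x6},{x4,x7},{x1,x3,x4},{x3,x4,x6},{x4,x5,x7}}
  V34: {{x4,x5},{x4,x5,x7}}
  V123: {{x4,x5},{x4,x5,x7}} {{x5,x6,x7}}
  V124: {{x4},{x1,x4},{x3,x4},{x4,x5},{x4,x6},{x4,x7},{x1,x3,x4},{x3,x4,x6},{x4,x5,x7}}
  V134: {{x4,x5},{x4,x5,x7}}
  V234: {{x4,x5},{x4,x5,x7}}
  V1234: {{x4,x5},{x4,x5,x7}}
C dims 4,10,5,1; δ0: rk 3, SNF 1^3; δ1: rk 4, SNF 1^4; δ2: rk 1, SNF 1^1
degree 0: 4−3−0 = 1 → Ȟ^0 ≅ Z
degree 1: 10−4−3 = 3 → Ȟ^1 ≅ Z^3
degree 2: 5−1−4 = 0 → Ȟ^2 ≅ 0


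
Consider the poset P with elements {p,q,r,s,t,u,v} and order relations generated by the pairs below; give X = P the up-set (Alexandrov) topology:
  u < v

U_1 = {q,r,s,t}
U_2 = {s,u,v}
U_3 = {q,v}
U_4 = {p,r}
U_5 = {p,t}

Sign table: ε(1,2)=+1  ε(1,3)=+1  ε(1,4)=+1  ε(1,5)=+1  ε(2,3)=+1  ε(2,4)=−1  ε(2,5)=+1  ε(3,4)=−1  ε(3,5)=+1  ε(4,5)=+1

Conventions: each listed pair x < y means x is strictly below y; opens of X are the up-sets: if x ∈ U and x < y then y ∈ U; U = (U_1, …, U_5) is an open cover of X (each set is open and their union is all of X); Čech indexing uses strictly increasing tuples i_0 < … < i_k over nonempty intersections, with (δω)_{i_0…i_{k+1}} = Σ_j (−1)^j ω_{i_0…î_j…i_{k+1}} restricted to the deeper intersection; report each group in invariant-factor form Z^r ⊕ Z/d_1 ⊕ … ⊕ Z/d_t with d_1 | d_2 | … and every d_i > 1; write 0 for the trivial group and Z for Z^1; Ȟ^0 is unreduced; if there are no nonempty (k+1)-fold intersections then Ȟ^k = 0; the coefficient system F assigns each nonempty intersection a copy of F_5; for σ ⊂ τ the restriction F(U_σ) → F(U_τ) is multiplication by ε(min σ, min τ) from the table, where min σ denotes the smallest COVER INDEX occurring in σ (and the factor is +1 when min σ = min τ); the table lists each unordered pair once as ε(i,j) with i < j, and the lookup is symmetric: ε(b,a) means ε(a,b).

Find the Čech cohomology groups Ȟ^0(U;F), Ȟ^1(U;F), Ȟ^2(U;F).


nerve simplices:
  U12={s} U13={q} U14={r} U15={t} U23={v} U45={p}
C dims 5,6; δ0: rk_F5 4
degree 0: 5−4−0 = 1 → Ȟ^0 ≅ Z/5
degree 1: 6−0−4 = 2 → Ȟ^1 ≅ Z/5 ⊕ Z/5
degree 2: 0−0−0 = 0 → Ȟ^2 ≅ 0

Ȟ^0 ≅ Z/5,  Ȟ^1 ≅ Z/5 ⊕ Z/5,  Ȟ^2 ≅ 0


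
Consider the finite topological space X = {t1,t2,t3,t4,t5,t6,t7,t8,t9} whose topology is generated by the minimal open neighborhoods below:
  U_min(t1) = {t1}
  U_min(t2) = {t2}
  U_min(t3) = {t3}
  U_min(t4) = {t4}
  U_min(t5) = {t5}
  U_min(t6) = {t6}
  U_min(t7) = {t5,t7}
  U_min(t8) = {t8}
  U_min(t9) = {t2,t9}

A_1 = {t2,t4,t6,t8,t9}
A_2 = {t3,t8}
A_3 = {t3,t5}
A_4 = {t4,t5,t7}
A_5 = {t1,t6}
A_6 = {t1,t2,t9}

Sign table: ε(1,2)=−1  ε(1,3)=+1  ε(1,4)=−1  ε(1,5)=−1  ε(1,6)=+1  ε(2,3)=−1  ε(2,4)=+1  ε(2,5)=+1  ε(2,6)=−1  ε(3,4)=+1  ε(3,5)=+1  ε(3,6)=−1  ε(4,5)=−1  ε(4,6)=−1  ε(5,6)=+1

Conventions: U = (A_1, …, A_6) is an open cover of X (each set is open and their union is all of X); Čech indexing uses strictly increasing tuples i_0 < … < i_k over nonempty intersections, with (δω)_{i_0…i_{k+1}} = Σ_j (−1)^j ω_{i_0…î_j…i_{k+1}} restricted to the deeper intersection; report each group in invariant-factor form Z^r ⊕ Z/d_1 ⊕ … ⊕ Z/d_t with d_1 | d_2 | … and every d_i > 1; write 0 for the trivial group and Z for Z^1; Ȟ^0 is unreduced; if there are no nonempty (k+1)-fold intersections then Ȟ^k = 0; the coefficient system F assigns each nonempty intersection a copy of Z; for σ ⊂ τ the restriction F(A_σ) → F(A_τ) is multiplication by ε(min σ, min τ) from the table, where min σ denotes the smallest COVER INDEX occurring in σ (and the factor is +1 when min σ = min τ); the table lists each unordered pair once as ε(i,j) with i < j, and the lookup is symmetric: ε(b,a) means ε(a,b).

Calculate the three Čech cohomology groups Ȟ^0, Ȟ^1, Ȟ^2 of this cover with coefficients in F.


Ȟ^0 ≅ 0,  Ȟ^1 ≅ Z ⊕ Z/2,  Ȟ^2 ≅ 0

nerve of the cover:
  A12={t8} A14={t4} A15={t6} A16={t2,t9} A23={t3} A34={t5} A56={t1}
C dims 6,7; δ0: rk 6, SNF 1^5·2
Ȟ^0 = (6 − 6) − 0 = 0, so Ȟ^0 ≅ 0
Ȟ^1 = (7 − 0) − 6 = 1 plus torsion [2], so Ȟ^1 ≅ Z ⊕ Z/2
Ȟ^2 = (0 − 0) − 0 = 0, so Ȟ^2 ≅ 0


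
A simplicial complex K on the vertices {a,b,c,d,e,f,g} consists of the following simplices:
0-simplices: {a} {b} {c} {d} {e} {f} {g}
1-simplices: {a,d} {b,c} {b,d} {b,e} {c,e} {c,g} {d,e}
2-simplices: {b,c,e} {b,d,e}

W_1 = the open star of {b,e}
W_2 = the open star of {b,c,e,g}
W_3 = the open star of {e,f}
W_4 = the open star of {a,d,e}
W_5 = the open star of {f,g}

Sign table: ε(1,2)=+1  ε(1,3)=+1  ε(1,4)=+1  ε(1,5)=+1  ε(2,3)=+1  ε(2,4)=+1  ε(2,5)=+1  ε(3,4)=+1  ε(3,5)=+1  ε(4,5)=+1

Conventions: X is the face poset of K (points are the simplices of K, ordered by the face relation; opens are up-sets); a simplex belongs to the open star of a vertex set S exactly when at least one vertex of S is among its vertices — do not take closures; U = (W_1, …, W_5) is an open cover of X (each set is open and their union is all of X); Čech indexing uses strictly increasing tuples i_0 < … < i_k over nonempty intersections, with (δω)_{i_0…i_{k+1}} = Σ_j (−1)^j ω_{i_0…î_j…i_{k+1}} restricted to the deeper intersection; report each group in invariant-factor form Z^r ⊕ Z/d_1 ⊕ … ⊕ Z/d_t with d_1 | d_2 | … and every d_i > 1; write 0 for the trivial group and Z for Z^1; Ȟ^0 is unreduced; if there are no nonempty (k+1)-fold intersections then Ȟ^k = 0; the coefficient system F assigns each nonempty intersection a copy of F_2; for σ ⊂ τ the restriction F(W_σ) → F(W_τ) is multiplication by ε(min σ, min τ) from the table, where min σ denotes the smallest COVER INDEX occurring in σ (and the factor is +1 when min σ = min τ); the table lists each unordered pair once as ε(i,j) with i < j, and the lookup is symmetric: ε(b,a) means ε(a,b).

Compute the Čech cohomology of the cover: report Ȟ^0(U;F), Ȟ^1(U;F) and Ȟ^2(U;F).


Ȟ^0 ≅ Z/2, Ȟ^1 ≅ Z/2 and Ȟ^2 ≅ 0

nonempty intersections:
  W1={{b},{e},{b,c},{b,d},{b,e},{c,e},{d,e},{b,c,e},{b,d,e}} W2={{b},{c},{e},{g},{b,c},{b,d},{b,e},{c,e},{c,g},{d,e},{b,c,e},{b,d,e}} W3={{e},{f},{b,e},{c,e},{d,e},{b,c,e},{b,d,e}} W4={{a},{d},{e},{a,d},{b,d},{b,e},{c,e},{d,e},{b,c,e},{b,d,e}} W5={{f},{g},{c,g}}
  W12={{b},{e},{b,c},{b,d},{b,e},{c,e},{d,e},{b,c,e},{b,d,e}} W13={{e},{b,e},{c,e},{d,e},{b,c,e},{b,d,e}} W14={{e},{b,d},{b,e},{c,e},{d,e},{b,c,e},{b,d,e}} W23={{e},{b,e},{c,e},{d,e},{b,c,e},{b,d,e}} W24={{e},{b,d},{b,e},{c,e},{d,e},{b,c,e},{b,d,e}} W25={{g},{c,g}} W34={{e},{b,e},{c,e},{d,e},{b,c,e},{b,d,e}} W35={{f}}
  W123={{e},{b,e},{c,e},{d,e},{b,c,e},{b,d,e}} W124={{e},{b,d},{b,e},{c,e},{d,e},{b,c,e},{b,d,e}} W134={{e},{b,e},{c,e},{d,e},{b,c,e},{b,d,e}} W234={{e},{b,e},{c,e},{d,e},{b,c,e},{b,d,e}}
  W1234={{e},{b,e},{c,e},{d,e},{b,c,e},{b,d,e}}
C dims 5,8,4,1; δ0: rk_F2 4; δ1: rk_F2 3; δ2: rk_F2 1
Ȟ^0: (5−4)−0=1 ⇒ Z/2
Ȟ^1: (8−3)−4=1 ⇒ Z/2
Ȟ^2: (4−1)−3=0 ⇒ 0


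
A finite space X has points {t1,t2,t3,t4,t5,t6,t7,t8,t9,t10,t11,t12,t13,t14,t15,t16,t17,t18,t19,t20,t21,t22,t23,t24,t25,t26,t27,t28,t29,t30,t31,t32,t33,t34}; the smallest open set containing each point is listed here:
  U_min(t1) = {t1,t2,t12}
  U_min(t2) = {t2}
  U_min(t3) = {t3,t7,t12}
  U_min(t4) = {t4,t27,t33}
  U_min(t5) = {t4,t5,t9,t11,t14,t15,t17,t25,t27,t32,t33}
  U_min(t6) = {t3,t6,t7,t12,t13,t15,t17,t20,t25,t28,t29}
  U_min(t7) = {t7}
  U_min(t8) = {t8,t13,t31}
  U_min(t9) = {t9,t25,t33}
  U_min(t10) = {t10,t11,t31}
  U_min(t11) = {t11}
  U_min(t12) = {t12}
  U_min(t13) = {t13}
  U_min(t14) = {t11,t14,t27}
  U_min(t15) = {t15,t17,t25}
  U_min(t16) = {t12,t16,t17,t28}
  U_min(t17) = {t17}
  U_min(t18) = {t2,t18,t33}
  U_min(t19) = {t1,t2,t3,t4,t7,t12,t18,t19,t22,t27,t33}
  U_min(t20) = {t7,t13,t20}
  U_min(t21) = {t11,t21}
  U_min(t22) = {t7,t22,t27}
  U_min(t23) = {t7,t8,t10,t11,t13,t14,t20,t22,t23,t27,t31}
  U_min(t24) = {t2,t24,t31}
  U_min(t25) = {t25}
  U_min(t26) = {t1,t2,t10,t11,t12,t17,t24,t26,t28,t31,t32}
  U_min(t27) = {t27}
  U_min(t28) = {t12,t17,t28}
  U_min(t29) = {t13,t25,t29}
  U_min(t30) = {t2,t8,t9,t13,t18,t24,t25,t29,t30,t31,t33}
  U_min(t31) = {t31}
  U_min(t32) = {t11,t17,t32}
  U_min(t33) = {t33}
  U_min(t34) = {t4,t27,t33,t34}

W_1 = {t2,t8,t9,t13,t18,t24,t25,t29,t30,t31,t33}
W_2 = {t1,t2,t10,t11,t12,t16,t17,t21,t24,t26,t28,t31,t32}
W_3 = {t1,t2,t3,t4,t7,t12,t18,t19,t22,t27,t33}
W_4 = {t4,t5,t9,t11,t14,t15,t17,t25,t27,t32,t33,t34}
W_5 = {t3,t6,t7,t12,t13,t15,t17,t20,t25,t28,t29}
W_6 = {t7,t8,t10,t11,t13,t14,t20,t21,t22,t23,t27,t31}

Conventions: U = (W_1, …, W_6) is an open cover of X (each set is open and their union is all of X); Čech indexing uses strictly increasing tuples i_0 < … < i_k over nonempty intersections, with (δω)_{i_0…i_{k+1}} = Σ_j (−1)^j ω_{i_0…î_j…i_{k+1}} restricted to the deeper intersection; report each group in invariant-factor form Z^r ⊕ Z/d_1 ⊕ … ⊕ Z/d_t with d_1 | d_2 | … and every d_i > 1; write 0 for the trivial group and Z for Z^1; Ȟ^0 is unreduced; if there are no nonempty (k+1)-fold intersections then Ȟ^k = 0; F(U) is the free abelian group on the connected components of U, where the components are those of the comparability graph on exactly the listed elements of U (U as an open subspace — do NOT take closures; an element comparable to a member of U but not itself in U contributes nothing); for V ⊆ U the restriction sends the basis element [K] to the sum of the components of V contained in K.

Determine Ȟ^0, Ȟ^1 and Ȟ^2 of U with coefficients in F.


nerve of the cover:
  W12={t2,t24,t31} W13={t2,t18,t33} W14={t9,t25,t33} W15={t13,t25,t29} W16={t8,t13,t31} W23={t1,t2,t12} W24={t11,t17,t32} W25={t12,t17,t28} W26={t10,t11,t21,t31} W34={t4,t27,t33} W35={t3,t7,t12} W36={t7,t22,t27} W45={t15,t17,t25} W46={t11,t14,t27} W56={t7,t13,t20}
  W123={t2} W126={t31} W134={t33} W145={t25} W156={t13} W235={t12} W245={t17} W246={t11} W346={t27} W356={t7}
components per intersection:
  W1: {t2,t8,t9,t13,t18,t24,t25,t29,t30,t31,t33}
  W2: {t1,t2,t10,t11,t12,t16,t17,t21,t24,t26,t28,t31,t32}
  W3: {t1,t2,t3,t4,t7,t12,t18,t19,t22,t27,t33}
  W4: {t4,t5,t9,t11,t14,t15,t17,t25,t27,t32,t33,t34}
  W5: {t3,t6,t7,t12,t13,t15,t17,t20,t25,t28,t29}
  W6: {t7,t8,t10,t11,t13,t14,t20,t21,t22,t23,t27,t31}
  W12: {t2,t24,t31}
  W13: {t2,t18,t33}
  W14: {t9,t25,t33}
  W15: {t13,t25,t29}
  W16: {t8,t13,t31}
  W23: {t1,t2,t12}
  W24: {t11,t17,t32}
  W25: {t12,t17,t28}
  W26: {t10,t11,t21,t31}
  W34: {t4,t27,t33}
  W35: {t3,t7,t12}
  W36: {t7,t22,t27}
  W45: {t15,t17,t25}
  W46: {t11,t14,t27}
  W56: {t7,t13,t20}
  W123: {t2}
  W126: {t31}
  W134: {t33}
  W145: {t25}
  W156: {t13}
  W235: {t12}
  W245: {t17}
  W246: {t11}
  W346: {t27}
  W356: {t7}
C dims 6,15,10; δ0: rk 5, SNF 1^5; δ1: rk 10, SNF 1^9·2
Ȟ^0 = (6 − 5) − 0 = 1, so Ȟ^0 ≅ Z
Ȟ^1 = (15 − 10) − 5 = 0, so Ȟ^1 ≅ 0
Ȟ^2 = (10 − 0) − 10 = 0 plus torsion [2], so Ȟ^2 ≅ Z/2

Ȟ^0 ≅ Z,  Ȟ^1 ≅ 0,  Ȟ^2 ≅ Z/2


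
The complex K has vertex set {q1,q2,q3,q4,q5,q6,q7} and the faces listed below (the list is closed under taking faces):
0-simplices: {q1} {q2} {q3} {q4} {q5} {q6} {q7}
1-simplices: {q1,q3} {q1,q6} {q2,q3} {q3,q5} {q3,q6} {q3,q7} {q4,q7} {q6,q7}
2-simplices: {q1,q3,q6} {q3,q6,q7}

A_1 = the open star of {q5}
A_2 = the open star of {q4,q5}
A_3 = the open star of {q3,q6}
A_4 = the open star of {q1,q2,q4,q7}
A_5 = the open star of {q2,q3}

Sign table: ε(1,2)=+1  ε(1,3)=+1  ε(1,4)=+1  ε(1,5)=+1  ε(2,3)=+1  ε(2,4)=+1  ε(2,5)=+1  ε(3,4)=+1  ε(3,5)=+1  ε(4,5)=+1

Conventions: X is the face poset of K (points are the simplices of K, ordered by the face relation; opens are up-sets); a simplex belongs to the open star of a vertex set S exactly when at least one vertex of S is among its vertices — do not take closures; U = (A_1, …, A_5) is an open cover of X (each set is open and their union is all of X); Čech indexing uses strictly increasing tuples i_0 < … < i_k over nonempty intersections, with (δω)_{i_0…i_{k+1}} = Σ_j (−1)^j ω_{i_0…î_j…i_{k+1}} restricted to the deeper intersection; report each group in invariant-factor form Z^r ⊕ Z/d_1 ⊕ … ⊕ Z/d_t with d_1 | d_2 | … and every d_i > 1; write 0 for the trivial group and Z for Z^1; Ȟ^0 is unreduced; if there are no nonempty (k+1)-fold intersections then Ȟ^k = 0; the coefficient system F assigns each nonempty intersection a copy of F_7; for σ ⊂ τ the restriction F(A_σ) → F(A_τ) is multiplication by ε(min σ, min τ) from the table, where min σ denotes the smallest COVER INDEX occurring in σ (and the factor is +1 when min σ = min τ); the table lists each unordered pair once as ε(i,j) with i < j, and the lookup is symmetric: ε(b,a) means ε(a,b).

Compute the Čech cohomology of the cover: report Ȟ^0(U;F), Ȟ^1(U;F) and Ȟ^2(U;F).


Ȟ^0 ≅ Z/7, Ȟ^1 ≅ Z/7 and Ȟ^2 ≅ 0

nerve simplices:
  A1={{q5},{q3,q5}} A2={{q4},{q5},{q3,q5},{q4,q7}} A3={{q3},{q6},{q1,q3},{q1,q6},{q2,q3},{q3,q5},{q3,q6},{q3,q7},{q6,q7},{q1,q3,q6},{q3,q6,q7}} A4={{q1},{q2},{q4},{q7},{q1,q3},{q1,q6},{q2,q3},{q3,q7},{q4,q7},{q6,q7},{q1,q3,q6},{q3,q6,q7}} A5={{q2},{q3},{q1,q3},{q2,q3},{q3,q5},{q3,q6},{q3,q7},{q1,q3,q6},{q3,q6,q7}}
  A12={{q5},{q3,q5}} A13={{q3,q5}} A15={{q3,q5}} A23={{q3,q5}} A24={{q4},{q4,q7}} A25={{q3,q5}} A34={{q1,q3},{q1,q6},{q2,q3},{q3,q7},{q6,q7},{q1,q3,q6},{q3,q6,q7}} A35={{q3},{q1,q3},{q2,q3},{q3,q5},{q3,q6},{q3,q7},{q1,q3,q6},{q3,q6,q7}} A45={{q2},{q1,q3},{q2,q3},{q3,q7},{q1,q3,q6},{q3,q6,q7}}
  A123={{q3,q5}} A125={{q3,q5}} A135={{q3,q5}} A235={{q3,q5}} A345={{q1,q3},{q2,q3},{q3,q7},{q1,q3,q6},{q3,q6,q7}}
  A1235={{q3,q5}}
C dims 5,9,5,1; δ0: rk_F7 4; δ1: rk_F7 4; δ2: rk_F7 1
degree 0: 5−4−0 = 1 → Ȟ^0 ≅ Z/7
degree 1: 9−4−4 = 1 → Ȟ^1 ≅ Z/7
degree 2: 5−1−4 = 0 → Ȟ^2 ≅ 0


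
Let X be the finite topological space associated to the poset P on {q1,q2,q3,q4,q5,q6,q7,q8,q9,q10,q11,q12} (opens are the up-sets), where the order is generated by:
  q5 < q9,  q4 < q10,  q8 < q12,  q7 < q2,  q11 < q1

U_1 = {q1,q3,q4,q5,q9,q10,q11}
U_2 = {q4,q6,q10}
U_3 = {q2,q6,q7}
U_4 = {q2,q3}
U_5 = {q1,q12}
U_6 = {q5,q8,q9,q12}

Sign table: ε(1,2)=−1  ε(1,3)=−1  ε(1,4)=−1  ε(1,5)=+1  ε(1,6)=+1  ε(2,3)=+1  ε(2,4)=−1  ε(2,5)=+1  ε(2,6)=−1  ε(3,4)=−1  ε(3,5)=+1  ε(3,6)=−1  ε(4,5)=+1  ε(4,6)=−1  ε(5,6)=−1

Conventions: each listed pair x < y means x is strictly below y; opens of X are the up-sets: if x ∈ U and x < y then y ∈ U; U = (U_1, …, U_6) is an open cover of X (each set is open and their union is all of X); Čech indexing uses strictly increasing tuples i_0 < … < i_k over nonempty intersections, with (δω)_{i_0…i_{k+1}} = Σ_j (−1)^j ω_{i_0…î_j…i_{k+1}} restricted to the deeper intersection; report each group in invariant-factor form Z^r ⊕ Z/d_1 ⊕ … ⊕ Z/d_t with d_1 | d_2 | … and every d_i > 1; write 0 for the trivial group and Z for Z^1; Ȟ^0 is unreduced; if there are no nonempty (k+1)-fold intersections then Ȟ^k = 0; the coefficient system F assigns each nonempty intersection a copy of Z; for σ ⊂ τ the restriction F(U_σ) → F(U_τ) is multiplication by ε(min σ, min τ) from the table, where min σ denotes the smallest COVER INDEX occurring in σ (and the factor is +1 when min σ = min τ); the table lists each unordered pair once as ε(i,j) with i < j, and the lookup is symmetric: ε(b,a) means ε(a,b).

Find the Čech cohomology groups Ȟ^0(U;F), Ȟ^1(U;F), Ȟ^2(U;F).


nonempty intersections:
  U12={q4,q10} U14={q3} U15={q1} U16={q5,q9} U23={q6} U34={q2} U56={q12}
C dims 6,7; δ0: rk 6, SNF 1^5·2
Ȟ^0: (6−6)−0=0 ⇒ 0
Ȟ^1: (7−0)−6=1 plus torsion [2] ⇒ Z ⊕ Z/2
Ȟ^2: (0−0)−0=0 ⇒ 0

Ȟ^0 = 0; Ȟ^1 = Z ⊕ Z/2; Ȟ^2 = 0


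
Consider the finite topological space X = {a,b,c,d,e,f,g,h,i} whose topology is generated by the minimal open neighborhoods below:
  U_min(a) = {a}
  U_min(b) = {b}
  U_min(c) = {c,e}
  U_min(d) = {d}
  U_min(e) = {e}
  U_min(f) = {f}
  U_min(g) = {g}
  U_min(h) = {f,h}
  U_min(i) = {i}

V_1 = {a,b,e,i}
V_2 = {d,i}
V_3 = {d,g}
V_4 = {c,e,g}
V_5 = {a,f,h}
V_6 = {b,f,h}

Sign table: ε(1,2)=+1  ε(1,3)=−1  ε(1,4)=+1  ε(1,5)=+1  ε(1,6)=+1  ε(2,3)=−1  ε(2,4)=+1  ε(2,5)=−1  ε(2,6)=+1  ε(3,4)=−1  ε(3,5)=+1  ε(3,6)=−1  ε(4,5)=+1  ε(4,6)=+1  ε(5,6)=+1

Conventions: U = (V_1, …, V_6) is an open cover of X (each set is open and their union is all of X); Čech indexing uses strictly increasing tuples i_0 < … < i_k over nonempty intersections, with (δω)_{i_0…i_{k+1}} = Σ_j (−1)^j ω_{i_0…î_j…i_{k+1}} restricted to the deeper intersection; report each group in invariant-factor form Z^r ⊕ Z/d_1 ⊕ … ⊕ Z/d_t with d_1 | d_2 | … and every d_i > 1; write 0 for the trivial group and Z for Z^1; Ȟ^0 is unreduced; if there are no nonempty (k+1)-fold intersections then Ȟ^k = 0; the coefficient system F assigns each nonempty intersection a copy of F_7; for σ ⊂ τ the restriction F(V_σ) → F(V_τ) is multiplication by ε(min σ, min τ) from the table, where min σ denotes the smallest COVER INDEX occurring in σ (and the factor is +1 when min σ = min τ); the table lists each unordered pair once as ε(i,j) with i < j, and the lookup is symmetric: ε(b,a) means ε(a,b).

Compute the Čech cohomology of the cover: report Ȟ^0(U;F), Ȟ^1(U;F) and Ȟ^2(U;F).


Ȟ^0 = Z/7, Ȟ^1 = Z/7 ⊕ Z/7 and Ȟ^2 = 0

intersection data:
  V12={i} V14={e} V15={a} V16={b} V23={d} V34={g} V56={f,h}
C dims 6,7; δ0: rk_F7 5
Ȟ^0 = (6 − 5) − 0 = 1, so Ȟ^0 ≅ Z/7
Ȟ^1 = (7 − 0) − 5 = 2, so Ȟ^1 ≅ Z/7 ⊕ Z/7
Ȟ^2 = (0 − 0) − 0 = 0, so Ȟ^2 ≅ 0


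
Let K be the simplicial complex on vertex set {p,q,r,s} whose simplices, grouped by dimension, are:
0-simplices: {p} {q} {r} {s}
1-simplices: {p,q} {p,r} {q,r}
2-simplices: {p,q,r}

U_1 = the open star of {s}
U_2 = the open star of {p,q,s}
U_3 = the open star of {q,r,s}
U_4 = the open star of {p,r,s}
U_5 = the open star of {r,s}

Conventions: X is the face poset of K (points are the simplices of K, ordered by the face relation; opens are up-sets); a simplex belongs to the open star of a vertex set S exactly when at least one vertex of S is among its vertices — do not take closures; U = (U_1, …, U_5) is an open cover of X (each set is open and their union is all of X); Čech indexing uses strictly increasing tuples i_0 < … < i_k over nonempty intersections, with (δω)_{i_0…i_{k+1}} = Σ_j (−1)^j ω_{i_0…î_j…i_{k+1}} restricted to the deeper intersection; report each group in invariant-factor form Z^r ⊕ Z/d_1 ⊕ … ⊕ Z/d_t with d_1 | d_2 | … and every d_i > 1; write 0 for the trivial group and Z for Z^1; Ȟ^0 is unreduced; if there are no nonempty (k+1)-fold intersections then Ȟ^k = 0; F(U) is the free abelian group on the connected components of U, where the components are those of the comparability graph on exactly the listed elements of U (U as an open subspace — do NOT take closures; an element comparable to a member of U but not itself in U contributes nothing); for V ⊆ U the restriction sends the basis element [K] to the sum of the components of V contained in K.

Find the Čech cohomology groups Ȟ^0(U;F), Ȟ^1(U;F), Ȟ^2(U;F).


cover nerve:
  U1={{s}} U2={{p},{q},{s},{p,q},{p,r},{q,r},{p,q,r}} U3={{q},{r},{s},{p,q},{p,r},{q,r},{p,q,r}} U4={{p},{r},{s},{p,q},{p,r},{q,r},{p,q,r}} U5={{r},{s},{p,r},{q,r},{p,q,r}}
  U12={{s}} U13={{s}} U14={{s}} U15={{s}} U23={{q},{s},{p,q},{p,r},{q,r},{p,q,r}} U24={{p},{s},{p,q},{p,r},{q,r},{p,q,r}} U25={{s},{p,r},{q,r},{p,q,r}} U34={{r},{s},{p,q},{p,r},{q,r},{p,q,r}} U35={{r},{s},{p,r},{q,r},{p,q,r}} U45={{r},{s},{p,r},{q,r},{p,q,r}}
  U123={{s}} U124={{s}} U125={{s}} U134={{s}} U135={{s}} U145={{s}} U234={{s},{p,q},{p,r},{q,r},{p,q,r}} U235={{s},{p,r},{q,r},{p,q,r}} U245={{s},{p,r},{q,r},{p,q,r}} U345={{r},{s},{p,r},{q,r},{p,q,r}}
  U1234={{s}} U1235={{s}} U1245={{s}} U1345={{s}} U2345={{s},{p,r},{q,r},{p,q,r}}
  U12345={{s}}
components per intersection:
  U1: {{s}}
  U2: {{p},{q},{p,q},{p,r},{q,r},{p,q,r}} {{s}}
  U3: {{q},{r},{p,q},{p,r},{q,r},{p,q,r}} {{s}}
  U4: {{p},{r},{p,q},{p,r},{q,r},{p,q,r}} {{s}}
  U5: {{r},{p,r},{q,r},{p,q,r}} {{s}}
  U12: {{s}}
  U13: {{s}}
  U14: {{s}}
  U15: {{s}}
  U23: {{q},{p,q},{p,r},{q,r},{p,q,r}} {{s}}
  U24: {{p},{p,q},{p,r},{q,r},{p,q,r}} {{s}}
  U25: {{s}} {{p,r},{q,r},{p,q,r}}
  U34: {{r},{p,q},{p,r},{q,r},{p,q,r}} {{s}}
  U35: {{r},{p,r},{q,r},{p,q,r}} {{s}}
  U45: {{r},{p,r},{q,r},{p,q,r}} {{s}}
  U123: {{s}}
  U124: {{s}}
  U125: {{s}}
  U134: {{s}}
  U135: {{s}}
  U145: {{s}}
  U234: {{s}} {{p,q},{p,r},{q,r},{p,q,r}}
  U235: {{s}} {{p,r},{q,r},{p,q,r}}
  U245: {{s}} {{p,r},{q,r},{p,q,r}}
  U345: {{r},{p,r},{q,r},{p,q,r}} {{s}}
  U1234: {{s}}
  U1235: {{s}}
  U1245: {{s}}
  U1345: {{s}}
  U2345: {{s}} {{p,r},{q,r},{p,q,r}}
  U12345: {{s}}
C dims 9,16,14,6; δ0: rk 7, SNF 1^7; δ1: rk 9, SNF 1^9; δ2: rk 5, SNF 1^5
Ȟ^0: (9−7)−0=2 ⇒ Z^2
Ȟ^1: (16−9)−7=0 ⇒ 0
Ȟ^2: (14−5)−9=0 ⇒ 0

Ȟ^0 = Z^2, Ȟ^1 = 0, Ȟ^2 = 0


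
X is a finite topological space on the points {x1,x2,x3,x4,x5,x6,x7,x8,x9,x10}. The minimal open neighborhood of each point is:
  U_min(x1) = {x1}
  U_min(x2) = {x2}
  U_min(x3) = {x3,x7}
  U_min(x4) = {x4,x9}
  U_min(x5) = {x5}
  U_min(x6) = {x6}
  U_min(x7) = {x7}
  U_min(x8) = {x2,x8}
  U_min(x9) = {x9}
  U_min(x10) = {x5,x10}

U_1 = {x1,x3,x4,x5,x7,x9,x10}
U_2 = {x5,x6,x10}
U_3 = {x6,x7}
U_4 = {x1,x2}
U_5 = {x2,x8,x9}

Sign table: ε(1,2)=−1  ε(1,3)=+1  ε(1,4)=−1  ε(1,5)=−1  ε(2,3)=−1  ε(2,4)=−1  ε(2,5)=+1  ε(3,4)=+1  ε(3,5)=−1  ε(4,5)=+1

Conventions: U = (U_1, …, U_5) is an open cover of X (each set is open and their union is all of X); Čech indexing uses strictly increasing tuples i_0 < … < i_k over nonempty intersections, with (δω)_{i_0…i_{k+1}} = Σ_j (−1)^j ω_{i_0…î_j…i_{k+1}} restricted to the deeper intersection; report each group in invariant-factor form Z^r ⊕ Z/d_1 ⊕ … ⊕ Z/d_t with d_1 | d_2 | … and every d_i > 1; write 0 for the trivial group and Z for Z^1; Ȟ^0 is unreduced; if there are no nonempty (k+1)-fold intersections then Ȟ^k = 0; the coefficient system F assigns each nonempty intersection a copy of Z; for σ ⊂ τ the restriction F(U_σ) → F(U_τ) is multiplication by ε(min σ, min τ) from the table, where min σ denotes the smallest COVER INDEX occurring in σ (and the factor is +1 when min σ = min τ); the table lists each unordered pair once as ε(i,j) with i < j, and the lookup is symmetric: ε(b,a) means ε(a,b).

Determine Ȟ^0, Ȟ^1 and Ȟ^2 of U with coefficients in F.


Ȟ^0(U;F) ≅ Z; Ȟ^1(U;F) ≅ Z^2; Ȟ^2(U;F) ≅ 0

nonempty intersections:
  U12={x5,x10} U13={x7} U14={x1} U15={x9} U23={x6} U45={x2}
C dims 5,6; δ0: rk 4, SNF 1^4
Ȟ^0: (5−4)−0=1 ⇒ Z
Ȟ^1: (6−0)−4=2 ⇒ Z^2
Ȟ^2: (0−0)−0=0 ⇒ 0


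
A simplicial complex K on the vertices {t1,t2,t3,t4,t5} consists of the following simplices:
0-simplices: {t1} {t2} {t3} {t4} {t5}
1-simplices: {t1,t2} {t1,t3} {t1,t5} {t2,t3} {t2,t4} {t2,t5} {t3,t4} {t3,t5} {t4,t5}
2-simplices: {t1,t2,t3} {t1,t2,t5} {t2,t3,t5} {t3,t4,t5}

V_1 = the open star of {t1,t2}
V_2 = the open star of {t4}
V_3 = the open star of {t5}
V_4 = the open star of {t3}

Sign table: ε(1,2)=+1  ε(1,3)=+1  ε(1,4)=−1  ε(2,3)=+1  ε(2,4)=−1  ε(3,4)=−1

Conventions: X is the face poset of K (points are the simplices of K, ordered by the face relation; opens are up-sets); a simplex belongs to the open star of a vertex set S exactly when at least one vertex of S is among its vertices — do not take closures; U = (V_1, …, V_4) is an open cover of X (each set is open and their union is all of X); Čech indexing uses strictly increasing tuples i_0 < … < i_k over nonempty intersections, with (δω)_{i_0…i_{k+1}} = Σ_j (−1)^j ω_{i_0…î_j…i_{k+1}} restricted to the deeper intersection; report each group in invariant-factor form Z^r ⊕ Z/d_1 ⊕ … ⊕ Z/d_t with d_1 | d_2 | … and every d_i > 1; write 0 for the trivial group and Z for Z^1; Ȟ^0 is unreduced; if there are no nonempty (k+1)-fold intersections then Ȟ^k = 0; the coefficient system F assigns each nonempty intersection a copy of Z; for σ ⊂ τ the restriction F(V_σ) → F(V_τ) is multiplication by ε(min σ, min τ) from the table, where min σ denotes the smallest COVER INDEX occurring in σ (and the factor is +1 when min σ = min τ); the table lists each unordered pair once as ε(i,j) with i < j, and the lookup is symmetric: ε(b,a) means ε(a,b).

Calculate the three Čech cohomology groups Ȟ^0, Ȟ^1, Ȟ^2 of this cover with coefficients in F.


nerve of the cover:
  V1={{t1},{t2},{t1,t2},{t1,t3},{t1,t5},{t2,t3},{t2,t4},{t2,t5},{t1,t2,t3},{t1,t2,t5},{t2,t3,t5}} V2={{t4},{t2,t4},{t3,t4},{t4,t5},{t3,t4,t5}} V3={{t5},{t1,t5},{t2,t5},{t3,t5},{t4,t5},{t1,t2,t5},{t2,t3,t5},{t3,t4,t5}} V4={{t3},{t1,t3},{t2,t3},{t3,t4},{t3,t5},{t1,t2,t3},{t2,t3,t5},{t3,t4,t5}}
  V12={{t2,t4}} V13={{t1,t5},{t2,t5},{t1,t2,t5},{t2,t3,t5}} V14={{t1,t3},{t2,t3},{t1,t2,t3},{t2,t3,t5}} V23={{t4,t5},{t3,t4,t5}} V24={{t3,t4},{t3,t4,t5}} V34={{t3,t5},{t2,t3,t5},{t3,t4,t5}}
  V134={{t2,t3,t5}} V234={{t3,t4,t5}}
C dims 4,6,2; δ0: rk 3, SNF 1^3; δ1: rk 2, SNF 1^2
Ȟ^0 = (4 − 3) − 0 = 1, so Ȟ^0 ≅ Z
Ȟ^1 = (6 − 2) − 3 = 1, so Ȟ^1 ≅ Z
Ȟ^2 = (2 − 0) − 2 = 0, so Ȟ^2 ≅ 0

Ȟ^0(U;F) ≅ Z, Ȟ^1(U;F) ≅ Z, Ȟ^2(U;F) ≅ 0


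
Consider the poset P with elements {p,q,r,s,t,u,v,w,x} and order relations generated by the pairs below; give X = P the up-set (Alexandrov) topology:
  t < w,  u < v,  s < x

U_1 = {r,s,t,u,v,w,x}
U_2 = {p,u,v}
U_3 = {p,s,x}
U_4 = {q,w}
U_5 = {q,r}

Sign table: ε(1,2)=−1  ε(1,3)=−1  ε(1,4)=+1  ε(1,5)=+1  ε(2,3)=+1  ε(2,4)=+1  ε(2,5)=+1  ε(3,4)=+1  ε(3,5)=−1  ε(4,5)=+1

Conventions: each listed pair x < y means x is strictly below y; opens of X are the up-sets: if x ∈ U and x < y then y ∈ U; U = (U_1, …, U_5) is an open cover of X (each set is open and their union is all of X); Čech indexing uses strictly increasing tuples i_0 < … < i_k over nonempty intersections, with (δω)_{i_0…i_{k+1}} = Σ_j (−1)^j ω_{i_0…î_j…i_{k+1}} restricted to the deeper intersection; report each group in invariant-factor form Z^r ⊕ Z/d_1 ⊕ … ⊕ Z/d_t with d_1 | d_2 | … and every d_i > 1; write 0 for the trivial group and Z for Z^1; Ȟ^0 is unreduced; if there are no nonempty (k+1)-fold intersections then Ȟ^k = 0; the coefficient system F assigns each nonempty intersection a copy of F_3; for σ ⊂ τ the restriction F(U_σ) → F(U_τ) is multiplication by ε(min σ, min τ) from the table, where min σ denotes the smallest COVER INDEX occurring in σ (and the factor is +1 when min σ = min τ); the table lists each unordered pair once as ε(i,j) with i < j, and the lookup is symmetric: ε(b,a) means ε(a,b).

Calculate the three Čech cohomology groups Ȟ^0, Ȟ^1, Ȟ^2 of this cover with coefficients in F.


Ȟ^0 ≅ Z/3, Ȟ^1 ≅ Z/3 ⊕ Z/3 and Ȟ^2 ≅ 0

nonempty overlaps:
  U12={u,v} U13={s,x} U14={w} U15={r} U23={p} U45={q}
C dims 5,6; δ0: rk_F3 4
degree 0: 5−4−0 = 1 → Ȟ^0 ≅ Z/3
degree 1: 6−0−4 = 2 → Ȟ^1 ≅ Z/3 ⊕ Z/3
degree 2: 0−0−0 = 0 → Ȟ^2 ≅ 0


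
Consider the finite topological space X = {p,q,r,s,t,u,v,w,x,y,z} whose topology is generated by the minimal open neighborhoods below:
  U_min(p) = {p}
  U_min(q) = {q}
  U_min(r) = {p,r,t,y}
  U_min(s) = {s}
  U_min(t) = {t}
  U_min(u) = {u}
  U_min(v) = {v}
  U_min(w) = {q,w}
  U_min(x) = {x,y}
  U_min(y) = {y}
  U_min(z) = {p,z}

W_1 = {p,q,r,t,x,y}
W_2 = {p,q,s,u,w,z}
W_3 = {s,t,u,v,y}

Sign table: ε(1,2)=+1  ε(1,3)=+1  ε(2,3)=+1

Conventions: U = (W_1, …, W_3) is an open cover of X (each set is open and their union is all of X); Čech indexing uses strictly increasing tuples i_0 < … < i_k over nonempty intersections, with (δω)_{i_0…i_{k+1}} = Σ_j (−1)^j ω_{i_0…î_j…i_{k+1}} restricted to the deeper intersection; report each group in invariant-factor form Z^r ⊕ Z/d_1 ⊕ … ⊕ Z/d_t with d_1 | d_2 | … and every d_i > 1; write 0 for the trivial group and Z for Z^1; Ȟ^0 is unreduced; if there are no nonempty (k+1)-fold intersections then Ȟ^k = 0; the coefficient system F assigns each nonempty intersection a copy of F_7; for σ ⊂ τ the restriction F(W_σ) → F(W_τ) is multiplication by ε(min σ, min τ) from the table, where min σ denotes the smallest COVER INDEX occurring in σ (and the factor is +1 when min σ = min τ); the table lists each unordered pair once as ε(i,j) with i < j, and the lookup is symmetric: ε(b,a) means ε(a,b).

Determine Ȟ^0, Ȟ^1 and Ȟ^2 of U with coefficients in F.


Ȟ^0 ≅ Z/7,  Ȟ^1 ≅ Z/7,  Ȟ^2 ≅ 0

nonempty intersections:
  W12={p,q} W13={t,y} W23={s,u}
C dims 3,3; δ0: rk_F7 2
Ȟ^0: (3−2)−0=1 ⇒ Z/7
Ȟ^1: (3−0)−2=1 ⇒ Z/7
Ȟ^2: (0−0)−0=0 ⇒ 0


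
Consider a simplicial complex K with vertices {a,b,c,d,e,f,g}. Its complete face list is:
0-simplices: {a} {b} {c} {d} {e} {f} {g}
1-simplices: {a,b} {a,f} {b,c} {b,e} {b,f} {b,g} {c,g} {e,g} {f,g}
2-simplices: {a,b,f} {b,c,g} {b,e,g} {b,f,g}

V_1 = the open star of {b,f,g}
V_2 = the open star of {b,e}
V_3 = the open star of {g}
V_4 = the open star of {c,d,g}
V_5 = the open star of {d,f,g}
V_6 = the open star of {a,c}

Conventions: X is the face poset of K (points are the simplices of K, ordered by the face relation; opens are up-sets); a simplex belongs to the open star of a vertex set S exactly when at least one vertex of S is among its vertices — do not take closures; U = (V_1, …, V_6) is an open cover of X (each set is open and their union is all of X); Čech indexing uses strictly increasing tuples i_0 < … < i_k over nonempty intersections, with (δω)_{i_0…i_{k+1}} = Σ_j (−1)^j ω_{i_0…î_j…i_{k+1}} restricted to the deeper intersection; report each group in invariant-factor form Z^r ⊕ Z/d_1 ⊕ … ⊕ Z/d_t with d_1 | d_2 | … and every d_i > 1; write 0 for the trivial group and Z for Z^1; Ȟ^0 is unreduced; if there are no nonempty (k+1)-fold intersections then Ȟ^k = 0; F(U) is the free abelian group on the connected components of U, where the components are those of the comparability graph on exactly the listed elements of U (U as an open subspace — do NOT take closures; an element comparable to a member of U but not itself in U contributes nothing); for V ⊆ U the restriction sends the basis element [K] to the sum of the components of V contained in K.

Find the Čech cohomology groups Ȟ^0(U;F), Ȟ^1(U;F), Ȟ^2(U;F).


Ȟ^0(U;F) ≅ Z^2, Ȟ^1(U;F) ≅ 0, Ȟ^2(U;F) ≅ 0

nonempty intersections:
  V1={{b},{f},{g},{a,b},{a,f},{b,c},{b,e},{b,f},{b,g},{c,g},{e,g},{f,g},{a,b,f},{b,c,g},{b,e,g},{b,f,g}} V2={{b},{e},{a,b},{b,c},{b,e},{b,f},{b,g},{e,g},{a,b,f},{b,c,g},{b,e,g},{b,f,g}} V3={{g},{b,g},{c,g},{e,g},{f,g},{b,c,g},{b,e,g},{b,f,g}} V4={{c},{d},{g},{b,c},{b,g},{c,g},{e,g},{f,g},{b,c,g},{b,e,g},{b,f,g}} V5={{d},{f},{g},{a,f},{b,f},{b,g},{c,g},{e,g},{f,g},{a,b,f},{b,c,g},{b,e,g},{b,f,g}} V6={{a},{c},{a,b},{a,f},{b,c},{c,g},{a,b,f},{b,c,g}}
  V12={{b},{a,b},{b,c},{b,e},{b,f},{b,g},{e,g},{a,b,f},{b,c,g},{b,e,g},{b,f,g}} V13={{g},{b,g},{c,g},{e,g},{f,g},{b,c,g},{b,e,g},{b,f,g}} V14={{g},{b,c},{b,g},{c,g},{e,g},{f,g},{b,c,g},{b,e,g},{b,f,g}} V15={{f},{g},{a,f},{b,f},{b,g},{c,g},{e,g},{f,g},{a,b,f},{b,c,g},{b,e,g},{b,f,g}} V16={{a,b},{a,f},{b,c},{c,g},{a,b,f},{b,c,g}} V23={{b,g},{e,g},{b,c,g},{b,e,g},{b,f,g}} V24={{b,c},{b,g},{e,g},{b,c,g},{b,e,g},{b,f,g}} V25={{b,f},{b,g},{e,g},{a,b,f},{b,c,g},{b,e,g},{b,f,g}} V26={{a,b},{b,c},{a,b,f},{b,c,g}} V34={{g},{b,g},{c,g},{e,g},{f,g},{b,c,g},{b,e,g},{b,f,g}} V35={{g},{b,g},{c,g},{e,g},{f,g},{b,c,g},{b,e,g},{b,f,g}} V36={{c,g},{b,c,g}} V45={{d},{g},{b,g},{c,g},{e,g},{f,g},{b,c,g},{b,e,g},{b,f,g}} V46={{c},{b,c},{c,g},{b,c,g}} V56={{a,f},{c,g},{a,b,f},{b,c,g}}
  V123={{b,g},{e,g},{b,c,g},{b,e,g},{b,f,g}} V124={{b,c},{b,g},{e,g},{b,c,g},{b,e,g},{b,f,g}} V125={{b,f},{b,g},{e,g},{a,b,f},{b,c,g},{b,e,g},{b,f,g}} V126={{a,b},{b,c},{a,b,f},{b,c,g}} V134={{g},{b,g},{c,g},{e,g},{f,g},{b,c,g},{b,e,g},{b,f,g}} V135={{g},{b,g},{c,g},{e,g},{f,g},{b,c,g},{b,e,g},{b,f,g}} V136={{c,g},{b,c,g}} V145={{g},{b,g},{c,g},{e,g},{f,g},{b,c,g},{b,e,g},{b,f,g}} V146={{b,c},{c,g},{b,c,g}} V156={{a,f},{c,g},{a,b,f},{b,c,g}} V234={{b,g},{e,g},{b,c,g},{b,e,g},{b,f,g}} V235={{b,g},{e,g},{b,c,g},{b,e,g},{b,f,g}} V236={{b,c,g}} V245={{b,g},{e,g},{b,c,g},{b,e,g},{b,f,g}} V246={{b,c},{b,c,g}} V256={{a,b,f},{b,c,g}} V345={{g},{b,g},{c,g},{e,g},{f,g},{b,c,g},{b,e,g},{b,f,g}} V346={{c,g},{b,c,g}} V356={{c,g},{b,c,g}} V456={{c,g},{b,c,g}}
  V1234={{b,g},{e,g},{b,c,g},{b,e,g},{b,f,g}} V1235={{b,g},{e,g},{b,c,g},{b,e,g},{b,f,g}} V1236={{b,c,g}} V1245={{b,g},{e,g},{b,c,g},{b,e,g},{b,f,g}} V1246={{b,c},{b,c,g}} V1256={{a,b,f},{b,c,g}} V1345={{g},{b,g},{c,g},{e,g},{f,g},{b,c,g},{b,e,g},{b,f,g}} V1346={{c,g},{b,c,g}} V1356={{c,g},{b,c,g}} V1456={{c,g},{b,c,g}} V2345={{b,g},{e,g},{b,c,g},{b,e,g},{b,f,g}} V2346={{b,c,g}} V2356={{b,c,g}} V2456={{b,c,g}} V3456={{c,g},{b,c,g}}
  V12345={{b,g},{e,g},{b,c,g},{b,e,g},{b,f,g}} V12346={{b,c,g}} V12356={{b,c,g}} V12456={{b,c,g}} V13456={{c,g},{b,c,g}} V23456={{b,c,g}}
  V123456={{b,c,g}}
components per intersection:
  V1: {{b},{f},{g},{a,b},{a,f},{b,c},{b,e},{b,f},{b,g},{c,g},{e,g},{f,g},{a,b,f},{b,c,g},{b,e,g},{b,f,g}}
  V2: {{b},{e},{a,b},{b,c},{b,e},{b,f},{b,g},{e,g},{a,b,f},{b,c,g},{b,e,g},{b,f,g}}
  V3: {{g},{b,g},{c,g},{e,g},{f,g},{b,c,g},{b,e,g},{b,f,g}}
  V4: {{c},{g},{b,c},{b,g},{c,g},{e,g},{f,g},{b,c,g},{b,e,g},{b,f,g}} {{d}}
  V5: {{d}} {{f},{g},{a,f},{b,f},{b,g},{c,g},{e,g},{f,g},{a,b,f},{b,c,g},{b,e,g},{b,f,g}}
  V6: {{a},{a,b},{a,f},{a,b,f}} {{c},{b,c},{c,g},{b,c,g}}
  V12: {{b},{a,b},{b,c},{b,e},{b,f},{b,g},{e,g},{a,b,f},{b,c,g},{b,e,g},{b,f,g}}
  V13: {{g},{b,g},{c,g},{e,g},{f,g},{b,c,g},{b,e,g},{b,f,g}}
  V14: {{g},{b,c},{b,g},{c,g},{e,g},{f,g},{b,c,g},{b,e,g},{b,f,g}}
  V15: {{f},{g},{a,f},{b,f},{b,g},{c,g},{e,g},{f,g},{a,b,f},{b,c,g},{b,e,g},{b,f,g}}
  V16: {{a,b},{a,f},{a,b,f}} {{b,c},{c,g},{b,c,g}}
  V23: {{b,g},{e,g},{b,c,g},{b,e,g},{b,f,g}}
  V24: {{b,c},{b,g},{e,g},{b,c,g},{b,e,g},{b,f,g}}
  V25: {{b,f},{b,g},{e,g},{a,b,f},{b,c,g},{b,e,g},{b,f,g}}
  V26: {{a,b},{a,b,f}} {{b,c},{b,c,g}}
  V34: {{g},{b,g},{c,g},{e,g},{f,g},{b,c,g},{b,e,g},{b,f,g}}
  V35: {{g},{b,g},{c,g},{e,g},{f,g},{b,c,g},{b,e,g},{b,f,g}}
  V36: {{c,g},{b,c,g}}
  V45: {{d}} {{g},{b,g},{c,g},{e,g},{f,g},{b,c,g},{b,e,g},{b,f,g}}
  V46: {{c},{b,c},{c,g},{b,c,g}}
  V56: {{a,f},{a,b,f}} {{c,g},{b,c,g}}
  V123: {{b,g},{e,g},{b,c,g},{b,e,g},{b,f,g}}
  V124: {{b,c},{b,g},{e,g},{b,c,g},{b,e,g},{b,f,g}}
  V125: {{b,f},{b,g},{e,g},{a,b,f},{b,c,g},{b,e,g},{b,f,g}}
  V126: {{a,b},{a,b,f}} {{b,c},{b,c,g}}
  V134: {{g},{b,g},{c,g},{e,g},{f,g},{b,c,g},{b,e,g},{b,f,g}}
  V135: {{g},{b,g},{c,g},{e,g},{f,g},{b,c,g},{b,e,g},{b,f,g}}
  V136: {{c,g},{b,c,g}}
  V145: {{g},{b,g},{c,g},{e,g},{f,g},{b,c,g},{b,e,g},{b,f,g}}
  V146: {{b,c},{c,g},{b,c,g}}
  V156: {{a,f},{a,b,f}} {{c,g},{b,c,g}}
  V234: {{b,g},{e,g},{b,c,g},{b,e,g},{b,f,g}}
  V235: {{b,g},{e,g},{b,c,g},{b,e,g},{b,f,g}}
  V236: {{b,c,g}}
  V245: {{b,g},{e,g},{b,c,g},{b,e,g},{b,f,g}}
  V246: {{b,c},{b,c,g}}
  V256: {{a,b,f}} {{b,c,g}}
  V345: {{g},{b,g},{c,g},{e,g},{f,g},{b,c,g},{b,e,g},{b,f,g}}
  V346: {{c,g},{b,c,g}}
  V356: {{c,g},{b,c,g}}
  V456: {{c,g},{b,c,g}}
  V1234: {{b,g},{e,g},{b,c,g},{b,e,g},{b,f,g}}
  V1235: {{b,g},{e,g},{b,c,g},{b,e,g},{b,f,g}}
  V1236: {{b,c,g}}
  V1245: {{b,g},{e,g},{b,c,g},{b,e,g},{b,f,g}}
  V1246: {{b,c},{b,c,g}}
  V1256: {{a,b,f}} {{b,c,g}}
  V1345: {{g},{b,g},{c,g},{e,g},{f,g},{b,c,g},{b,e,g},{b,f,g}}
  V1346: {{c,g},{b,c,g}}
  V1356: {{c,g},{b,c,g}}
  V1456: {{c,g},{b,c,g}}
  V2345: {{b,g},{e,g},{b,c,g},{b,e,g},{b,f,g}}
  V2346: {{b,c,g}}
  V2356: {{b,c,g}}
  V2456: {{b,c,g}}
  V3456: {{c,g},{b,c,g}}
  V12345: {{b,g},{e,g},{b,c,g},{b,e,g},{b,f,g}}
  V12346: {{b,c,g}}
  V12356: {{b,c,g}}
  V12456: {{b,c,g}}
  V13456: {{c,g},{b,c,g}}
  V23456: {{b,c,g}}
  V123456: {{b,c,g}}
C dims 9,19,23,16; δ0: rk 7, SNF 1^7; δ1: rk 12, SNF 1^12; δ2: rk 11, SNF 1^11
Ȟ^0: (9−7)−0=2 ⇒ Z^2
Ȟ^1: (19−12)−7=0 ⇒ 0
Ȟ^2: (23−11)−12=0 ⇒ 0
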